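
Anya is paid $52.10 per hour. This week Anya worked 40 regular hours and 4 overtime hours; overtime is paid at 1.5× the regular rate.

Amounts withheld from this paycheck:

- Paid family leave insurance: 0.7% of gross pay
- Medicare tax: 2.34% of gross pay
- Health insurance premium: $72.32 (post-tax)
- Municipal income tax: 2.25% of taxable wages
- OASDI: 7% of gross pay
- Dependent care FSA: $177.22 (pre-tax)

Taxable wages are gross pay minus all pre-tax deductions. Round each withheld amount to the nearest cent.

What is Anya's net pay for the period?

Regular pay: 40 × $52.10 = $2084.00
Overtime pay: 4 × $52.10 × 1.5 = $312.60
Gross pay = $2084.00 + $312.60 = $2396.60
Dependent care FSA: $177.22
Taxable wages = $2396.60 − $177.22 = $2219.38
Municipal income tax: $2219.38 × 0.0225 = $49.94
Paid family leave insurance: $2396.60 × 0.007 = $16.78
OASDI: $2396.60 × 0.07 = $167.76
Medicare tax: $2396.60 × 0.0234 = $56.08
Health insurance premium: $72.32
Total deductions = $177.22 + $49.94 + $16.78 + $167.76 + $56.08 + $72.32 = $540.10
Net pay = $2396.60 − $540.10 = $1856.50

$1856.50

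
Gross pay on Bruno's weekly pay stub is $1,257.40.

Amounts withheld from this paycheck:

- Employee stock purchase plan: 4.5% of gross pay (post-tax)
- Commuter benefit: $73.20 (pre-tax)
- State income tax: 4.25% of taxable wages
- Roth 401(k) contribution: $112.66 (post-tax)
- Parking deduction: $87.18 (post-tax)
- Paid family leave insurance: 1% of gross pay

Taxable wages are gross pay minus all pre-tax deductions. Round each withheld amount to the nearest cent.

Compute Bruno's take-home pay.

Commuter benefit: $73.20
Taxable wages = $1,257.40 − $73.20 = $1,184.20
State income tax: $1,184.20 × 0.0425 = $50.33
Paid family leave insurance: $1,257.40 × 0.01 = $12.57
Roth 401(k) contribution: $112.66
Parking deduction: $87.18
Employee stock purchase plan: $1,257.40 × 0.045 = $56.58
Total deductions = $73.20 + $50.33 + $12.57 + $112.66 + $87.18 + $56.58 = $392.52
Net pay = $1,257.40 − $392.52 = $864.88

$864.88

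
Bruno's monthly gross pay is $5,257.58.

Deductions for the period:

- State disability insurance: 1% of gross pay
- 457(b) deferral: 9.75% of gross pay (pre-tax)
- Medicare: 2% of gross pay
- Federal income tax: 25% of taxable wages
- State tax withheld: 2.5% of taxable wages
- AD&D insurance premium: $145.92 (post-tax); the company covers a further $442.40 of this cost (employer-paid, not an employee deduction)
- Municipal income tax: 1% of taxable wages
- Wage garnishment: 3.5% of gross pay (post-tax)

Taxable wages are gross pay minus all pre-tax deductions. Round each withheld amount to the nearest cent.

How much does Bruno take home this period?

457(b) deferral: $5,257.58 × 0.0975 = $512.61
Taxable wages = $5,257.58 − $512.61 = $4,744.97
Municipal income tax: $4,744.97 × 0.01 = $47.45
Federal income tax: $4,744.97 × 0.25 = $1,186.24
State tax withheld: $4,744.97 × 0.025 = $118.62
State disability insurance: $5,257.58 × 0.01 = $52.58
Medicare: $5,257.58 × 0.02 = $105.15
Wage garnishment: $5,257.58 × 0.035 = $184.02
AD&D insurance premium: $145.92
(Employer's $442.40 toward AD&D insurance premium is not withheld from the employee.)
Total deductions = $512.61 + $47.45 + $1,186.24 + $118.62 + $52.58 + $105.15 + $184.02 + $145.92 = $2,352.59
Net pay = $5,257.58 − $2,352.59 = $2,904.99

$2,904.99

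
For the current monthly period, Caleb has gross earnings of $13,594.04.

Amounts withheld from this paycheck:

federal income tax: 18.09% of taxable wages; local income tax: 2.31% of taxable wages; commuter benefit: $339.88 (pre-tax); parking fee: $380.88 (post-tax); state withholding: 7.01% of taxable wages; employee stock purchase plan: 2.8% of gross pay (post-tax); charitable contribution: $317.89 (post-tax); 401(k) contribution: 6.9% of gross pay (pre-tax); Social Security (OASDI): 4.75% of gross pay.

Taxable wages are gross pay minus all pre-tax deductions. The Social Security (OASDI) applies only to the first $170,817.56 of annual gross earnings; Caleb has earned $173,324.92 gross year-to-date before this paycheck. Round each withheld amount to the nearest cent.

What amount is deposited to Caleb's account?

$7,860.91

401(k) contribution: $13,594.04 × 0.069 = $937.99
Commuter benefit: $339.88
Pre-tax total = $937.99 + $339.88 = $1,277.87
Taxable wages = $13,594.04 − $1,277.87 = $12,316.17
Federal income tax: $12,316.17 × 0.1809 = $2,228.00
State withholding: $12,316.17 × 0.0701 = $863.36
Local income tax: $12,316.17 × 0.0231 = $284.50
Social Security (OASDI): annual cap $170,817.56 already reached (YTD $173,324.92), so $0.00
Charitable contribution: $317.89
Parking fee: $380.88
Employee stock purchase plan: $13,594.04 × 0.028 = $380.63
Total deductions = $937.99 + $339.88 + $2,228.00 + $863.36 + $284.50 + $0.00 + $317.89 + $380.88 + $380.63 = $5,733.13
Net pay = $13,594.04 − $5,733.13 = $7,860.91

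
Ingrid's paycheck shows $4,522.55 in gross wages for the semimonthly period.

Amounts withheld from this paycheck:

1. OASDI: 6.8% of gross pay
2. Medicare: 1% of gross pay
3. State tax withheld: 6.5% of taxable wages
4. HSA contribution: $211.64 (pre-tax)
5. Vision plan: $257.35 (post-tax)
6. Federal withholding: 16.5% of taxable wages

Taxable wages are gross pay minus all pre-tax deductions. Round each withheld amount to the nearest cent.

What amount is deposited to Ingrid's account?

HSA contribution: $211.64
Taxable wages = $4,522.55 − $211.64 = $4,310.91
State tax withheld: $4,310.91 × 0.065 = $280.21
Federal withholding: $4,310.91 × 0.165 = $711.30
Medicare: $4,522.55 × 0.01 = $45.23
OASDI: $4,522.55 × 0.068 = $307.53
Vision plan: $257.35
Total deductions = $211.64 + $280.21 + $711.30 + $45.23 + $307.53 + $257.35 = $1,813.26
Net pay = $4,522.55 − $1,813.26 = $2,709.29

$2,709.29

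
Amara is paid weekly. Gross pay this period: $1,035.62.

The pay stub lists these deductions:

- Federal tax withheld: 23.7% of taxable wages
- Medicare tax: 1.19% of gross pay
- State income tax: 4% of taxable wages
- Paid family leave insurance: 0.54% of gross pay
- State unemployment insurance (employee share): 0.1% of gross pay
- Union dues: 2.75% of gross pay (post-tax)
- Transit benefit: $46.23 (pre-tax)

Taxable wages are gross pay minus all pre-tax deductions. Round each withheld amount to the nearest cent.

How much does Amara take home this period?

$667.89

Transit benefit: $46.23
Taxable wages = $1,035.62 − $46.23 = $989.39
Federal tax withheld: $989.39 × 0.237 = $234.49
State income tax: $989.39 × 0.04 = $39.58
Paid family leave insurance: $1,035.62 × 0.0054 = $5.59
Medicare tax: $1,035.62 × 0.0119 = $12.32
State unemployment insurance (employee share): $1,035.62 × 0.001 = $1.04
Union dues: $1,035.62 × 0.0275 = $28.48
Total deductions = $46.23 + $234.49 + $39.58 + $5.59 + $12.32 + $1.04 + $28.48 = $367.73
Net pay = $1,035.62 − $367.73 = $667.89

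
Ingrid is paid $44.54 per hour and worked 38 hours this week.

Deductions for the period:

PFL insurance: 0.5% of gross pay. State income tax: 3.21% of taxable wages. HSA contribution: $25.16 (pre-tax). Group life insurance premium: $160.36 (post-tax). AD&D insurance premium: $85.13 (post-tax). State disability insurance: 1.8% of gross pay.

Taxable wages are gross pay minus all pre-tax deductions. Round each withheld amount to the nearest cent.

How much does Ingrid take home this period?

$1329.42

Gross pay: 38 × $44.54 = $1692.52
HSA contribution: $25.16
Taxable wages = $1692.52 − $25.16 = $1667.36
State income tax: $1667.36 × 0.0321 = $53.52
PFL insurance: $1692.52 × 0.005 = $8.46
State disability insurance: $1692.52 × 0.018 = $30.47
AD&D insurance premium: $85.13
Group life insurance premium: $160.36
Total deductions = $25.16 + $53.52 + $8.46 + $30.47 + $85.13 + $160.36 = $363.10
Net pay = $1692.52 − $363.10 = $1329.42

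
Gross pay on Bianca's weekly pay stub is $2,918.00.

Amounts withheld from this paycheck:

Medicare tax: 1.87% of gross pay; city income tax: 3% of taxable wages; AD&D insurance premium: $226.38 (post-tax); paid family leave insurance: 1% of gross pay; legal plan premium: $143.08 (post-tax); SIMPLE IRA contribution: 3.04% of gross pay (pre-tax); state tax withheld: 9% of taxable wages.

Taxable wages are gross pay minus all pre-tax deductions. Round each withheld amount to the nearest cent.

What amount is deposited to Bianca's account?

$2,036.56

SIMPLE IRA contribution: $2,918.00 × 0.0304 = $88.71
Taxable wages = $2,918.00 − $88.71 = $2,829.29
City income tax: $2,829.29 × 0.03 = $84.88
State tax withheld: $2,829.29 × 0.09 = $254.64
Medicare tax: $2,918.00 × 0.0187 = $54.57
Paid family leave insurance: $2,918.00 × 0.01 = $29.18
AD&D insurance premium: $226.38
Legal plan premium: $143.08
Total deductions = $88.71 + $84.88 + $254.64 + $54.57 + $29.18 + $226.38 + $143.08 = $881.44
Net pay = $2,918.00 − $881.44 = $2,036.56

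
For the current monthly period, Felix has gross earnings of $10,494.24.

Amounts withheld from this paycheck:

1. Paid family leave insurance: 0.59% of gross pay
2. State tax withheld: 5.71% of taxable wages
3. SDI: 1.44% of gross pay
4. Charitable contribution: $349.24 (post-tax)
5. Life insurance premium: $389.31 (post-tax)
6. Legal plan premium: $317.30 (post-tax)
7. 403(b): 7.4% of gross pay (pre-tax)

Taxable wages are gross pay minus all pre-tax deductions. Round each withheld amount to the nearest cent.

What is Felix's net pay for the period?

403(b): $10,494.24 × 0.074 = $776.57
Taxable wages = $10,494.24 − $776.57 = $9,717.67
State tax withheld: $9,717.67 × 0.0571 = $554.88
Paid family leave insurance: $10,494.24 × 0.0059 = $61.92
SDI: $10,494.24 × 0.0144 = $151.12
Life insurance premium: $389.31
Charitable contribution: $349.24
Legal plan premium: $317.30
Total deductions = $776.57 + $554.88 + $61.92 + $151.12 + $389.31 + $349.24 + $317.30 = $2,600.34
Net pay = $10,494.24 − $2,600.34 = $7,893.90

$7,893.90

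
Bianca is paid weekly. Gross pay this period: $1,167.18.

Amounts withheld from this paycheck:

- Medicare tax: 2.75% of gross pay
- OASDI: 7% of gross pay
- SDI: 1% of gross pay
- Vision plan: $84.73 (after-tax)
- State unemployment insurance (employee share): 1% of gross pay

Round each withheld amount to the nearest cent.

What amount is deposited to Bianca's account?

$945.31

SDI: $1,167.18 × 0.01 = $11.67
State unemployment insurance (employee share): $1,167.18 × 0.01 = $11.67
Medicare tax: $1,167.18 × 0.0275 = $32.10
OASDI: $1,167.18 × 0.07 = $81.70
Vision plan: $84.73
Total deductions = $11.67 + $11.67 + $32.10 + $81.70 + $84.73 = $221.87
Net pay = $1,167.18 − $221.87 = $945.31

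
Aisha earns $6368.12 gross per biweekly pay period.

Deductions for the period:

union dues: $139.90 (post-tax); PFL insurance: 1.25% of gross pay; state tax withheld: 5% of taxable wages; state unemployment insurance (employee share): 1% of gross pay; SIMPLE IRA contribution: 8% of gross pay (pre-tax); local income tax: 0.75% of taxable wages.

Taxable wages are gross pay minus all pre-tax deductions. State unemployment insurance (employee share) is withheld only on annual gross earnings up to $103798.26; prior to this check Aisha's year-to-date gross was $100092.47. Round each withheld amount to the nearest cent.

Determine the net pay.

SIMPLE IRA contribution: $6368.12 × 0.08 = $509.45
Taxable wages = $6368.12 − $509.45 = $5858.67
Local income tax: $5858.67 × 0.0075 = $43.94
State tax withheld: $5858.67 × 0.05 = $292.93
PFL insurance: $6368.12 × 0.0125 = $79.60
State unemployment insurance (employee share): only $103798.26 − $100092.47 = $3705.79 of this check is subject → $3705.79 × 0.01 = $37.06
Union dues: $139.90
Total deductions = $509.45 + $43.94 + $292.93 + $79.60 + $37.06 + $139.90 = $1102.88
Net pay = $6368.12 − $1102.88 = $5265.24

$5265.24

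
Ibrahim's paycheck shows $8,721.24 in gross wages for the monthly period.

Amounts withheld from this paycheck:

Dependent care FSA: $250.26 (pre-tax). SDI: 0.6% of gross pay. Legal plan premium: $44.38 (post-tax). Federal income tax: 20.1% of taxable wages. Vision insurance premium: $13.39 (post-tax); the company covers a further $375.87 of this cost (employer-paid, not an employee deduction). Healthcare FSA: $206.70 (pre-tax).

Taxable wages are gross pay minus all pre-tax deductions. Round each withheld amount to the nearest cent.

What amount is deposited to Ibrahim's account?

$6,493.06

Healthcare FSA: $206.70
Dependent care FSA: $250.26
Pre-tax total = $206.70 + $250.26 = $456.96
Taxable wages = $8,721.24 − $456.96 = $8,264.28
Federal income tax: $8,264.28 × 0.201 = $1,661.12
SDI: $8,721.24 × 0.006 = $52.33
Vision insurance premium: $13.39
Legal plan premium: $44.38
(Employer's $375.87 toward vision insurance premium is not withheld from the employee.)
Total deductions = $206.70 + $250.26 + $1,661.12 + $52.33 + $13.39 + $44.38 = $2,228.18
Net pay = $8,721.24 − $2,228.18 = $6,493.06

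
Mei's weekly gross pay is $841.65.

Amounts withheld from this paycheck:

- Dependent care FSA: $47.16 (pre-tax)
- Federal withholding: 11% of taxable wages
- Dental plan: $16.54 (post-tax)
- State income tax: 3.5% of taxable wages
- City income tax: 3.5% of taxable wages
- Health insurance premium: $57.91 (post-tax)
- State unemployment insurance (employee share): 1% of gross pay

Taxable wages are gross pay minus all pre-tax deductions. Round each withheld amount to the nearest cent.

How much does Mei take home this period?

Dependent care FSA: $47.16
Taxable wages = $841.65 − $47.16 = $794.49
City income tax: $794.49 × 0.035 = $27.81
State income tax: $794.49 × 0.035 = $27.81
Federal withholding: $794.49 × 0.11 = $87.39
State unemployment insurance (employee share): $841.65 × 0.01 = $8.42
Dental plan: $16.54
Health insurance premium: $57.91
Total deductions = $47.16 + $27.81 + $27.81 + $87.39 + $8.42 + $16.54 + $57.91 = $273.04
Net pay = $841.65 − $273.04 = $568.61

$568.61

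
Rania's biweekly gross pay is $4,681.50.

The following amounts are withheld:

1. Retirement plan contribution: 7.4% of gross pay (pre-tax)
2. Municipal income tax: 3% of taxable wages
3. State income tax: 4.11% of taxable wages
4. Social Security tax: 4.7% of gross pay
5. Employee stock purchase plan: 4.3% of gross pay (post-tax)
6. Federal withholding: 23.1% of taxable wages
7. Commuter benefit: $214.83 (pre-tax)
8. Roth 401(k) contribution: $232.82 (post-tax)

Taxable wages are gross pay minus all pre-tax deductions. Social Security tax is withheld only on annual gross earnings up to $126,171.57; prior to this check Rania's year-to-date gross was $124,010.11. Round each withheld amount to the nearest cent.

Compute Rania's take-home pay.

$2,339.80

Commuter benefit: $214.83
Retirement plan contribution: $4,681.50 × 0.074 = $346.43
Pre-tax total = $214.83 + $346.43 = $561.26
Taxable wages = $4,681.50 − $561.26 = $4,120.24
State income tax: $4,120.24 × 0.0411 = $169.34
Federal withholding: $4,120.24 × 0.231 = $951.78
Municipal income tax: $4,120.24 × 0.03 = $123.61
Social Security tax: only $126,171.57 − $124,010.11 = $2,161.46 of this check is subject → $2,161.46 × 0.047 = $101.59
Roth 401(k) contribution: $232.82
Employee stock purchase plan: $4,681.50 × 0.043 = $201.30
Total deductions = $214.83 + $346.43 + $169.34 + $951.78 + $123.61 + $101.59 + $232.82 + $201.30 = $2,341.70
Net pay = $4,681.50 − $2,341.70 = $2,339.80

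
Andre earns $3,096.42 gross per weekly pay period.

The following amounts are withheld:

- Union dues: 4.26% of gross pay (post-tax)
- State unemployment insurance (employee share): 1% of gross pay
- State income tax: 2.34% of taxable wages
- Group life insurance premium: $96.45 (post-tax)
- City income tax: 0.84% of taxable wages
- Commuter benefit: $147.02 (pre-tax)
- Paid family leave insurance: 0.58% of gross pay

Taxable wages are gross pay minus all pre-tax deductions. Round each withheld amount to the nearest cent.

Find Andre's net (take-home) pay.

Commuter benefit: $147.02
Taxable wages = $3,096.42 − $147.02 = $2,949.40
State income tax: $2,949.40 × 0.0234 = $69.02
City income tax: $2,949.40 × 0.0084 = $24.77
State unemployment insurance (employee share): $3,096.42 × 0.01 = $30.96
Paid family leave insurance: $3,096.42 × 0.0058 = $17.96
Group life insurance premium: $96.45
Union dues: $3,096.42 × 0.0426 = $131.91
Total deductions = $147.02 + $69.02 + $24.77 + $30.96 + $17.96 + $96.45 + $131.91 = $518.09
Net pay = $3,096.42 − $518.09 = $2,578.33

$2,578.33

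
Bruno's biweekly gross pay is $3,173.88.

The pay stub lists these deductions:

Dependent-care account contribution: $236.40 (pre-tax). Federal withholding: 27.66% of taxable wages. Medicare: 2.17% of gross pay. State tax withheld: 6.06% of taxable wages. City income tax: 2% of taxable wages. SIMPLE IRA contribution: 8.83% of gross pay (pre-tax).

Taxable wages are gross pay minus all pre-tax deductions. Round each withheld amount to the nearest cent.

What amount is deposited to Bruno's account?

$1,639.20

Dependent-care account contribution: $236.40
SIMPLE IRA contribution: $3,173.88 × 0.0883 = $280.25
Pre-tax total = $236.40 + $280.25 = $516.65
Taxable wages = $3,173.88 − $516.65 = $2,657.23
State tax withheld: $2,657.23 × 0.0606 = $161.03
Federal withholding: $2,657.23 × 0.2766 = $734.99
City income tax: $2,657.23 × 0.02 = $53.14
Medicare: $3,173.88 × 0.0217 = $68.87
Total deductions = $236.40 + $280.25 + $161.03 + $734.99 + $53.14 + $68.87 = $1,534.68
Net pay = $3,173.88 − $1,534.68 = $1,639.20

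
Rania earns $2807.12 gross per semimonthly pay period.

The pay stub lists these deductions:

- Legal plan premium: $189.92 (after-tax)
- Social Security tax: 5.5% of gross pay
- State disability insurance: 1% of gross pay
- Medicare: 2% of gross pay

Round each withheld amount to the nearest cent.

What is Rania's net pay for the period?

$2378.60

State disability insurance: $2807.12 × 0.01 = $28.07
Social Security tax: $2807.12 × 0.055 = $154.39
Medicare: $2807.12 × 0.02 = $56.14
Legal plan premium: $189.92
Total deductions = $28.07 + $154.39 + $56.14 + $189.92 = $428.52
Net pay = $2807.12 − $428.52 = $2378.60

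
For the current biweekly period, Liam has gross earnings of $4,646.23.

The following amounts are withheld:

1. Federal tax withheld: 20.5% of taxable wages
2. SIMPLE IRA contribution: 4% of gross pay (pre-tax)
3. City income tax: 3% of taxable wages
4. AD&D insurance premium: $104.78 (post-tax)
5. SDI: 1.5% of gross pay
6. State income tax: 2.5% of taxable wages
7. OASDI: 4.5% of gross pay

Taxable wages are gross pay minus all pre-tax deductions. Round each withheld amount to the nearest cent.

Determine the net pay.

SIMPLE IRA contribution: $4,646.23 × 0.04 = $185.85
Taxable wages = $4,646.23 − $185.85 = $4,460.38
Federal tax withheld: $4,460.38 × 0.205 = $914.38
City income tax: $4,460.38 × 0.03 = $133.81
State income tax: $4,460.38 × 0.025 = $111.51
OASDI: $4,646.23 × 0.045 = $209.08
SDI: $4,646.23 × 0.015 = $69.69
AD&D insurance premium: $104.78
Total deductions = $185.85 + $914.38 + $133.81 + $111.51 + $209.08 + $69.69 + $104.78 = $1,729.10
Net pay = $4,646.23 − $1,729.10 = $2,917.13

$2,917.13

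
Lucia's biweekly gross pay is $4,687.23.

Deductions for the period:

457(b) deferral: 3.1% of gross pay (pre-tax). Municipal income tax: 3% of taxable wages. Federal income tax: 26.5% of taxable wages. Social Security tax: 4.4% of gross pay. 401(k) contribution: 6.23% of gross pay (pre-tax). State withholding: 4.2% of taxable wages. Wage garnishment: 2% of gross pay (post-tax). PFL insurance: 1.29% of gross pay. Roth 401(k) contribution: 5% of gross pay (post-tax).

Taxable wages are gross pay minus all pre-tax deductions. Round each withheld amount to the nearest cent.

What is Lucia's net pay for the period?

$2,222.88

401(k) contribution: $4,687.23 × 0.0623 = $292.01
457(b) deferral: $4,687.23 × 0.031 = $145.30
Pre-tax total = $292.01 + $145.30 = $437.31
Taxable wages = $4,687.23 − $437.31 = $4,249.92
Federal income tax: $4,249.92 × 0.265 = $1,126.23
Municipal income tax: $4,249.92 × 0.03 = $127.50
State withholding: $4,249.92 × 0.042 = $178.50
PFL insurance: $4,687.23 × 0.0129 = $60.47
Social Security tax: $4,687.23 × 0.044 = $206.24
Wage garnishment: $4,687.23 × 0.02 = $93.74
Roth 401(k) contribution: $4,687.23 × 0.05 = $234.36
Total deductions = $292.01 + $145.30 + $1,126.23 + $127.50 + $178.50 + $60.47 + $206.24 + $93.74 + $234.36 = $2,464.35
Net pay = $4,687.23 − $2,464.35 = $2,222.88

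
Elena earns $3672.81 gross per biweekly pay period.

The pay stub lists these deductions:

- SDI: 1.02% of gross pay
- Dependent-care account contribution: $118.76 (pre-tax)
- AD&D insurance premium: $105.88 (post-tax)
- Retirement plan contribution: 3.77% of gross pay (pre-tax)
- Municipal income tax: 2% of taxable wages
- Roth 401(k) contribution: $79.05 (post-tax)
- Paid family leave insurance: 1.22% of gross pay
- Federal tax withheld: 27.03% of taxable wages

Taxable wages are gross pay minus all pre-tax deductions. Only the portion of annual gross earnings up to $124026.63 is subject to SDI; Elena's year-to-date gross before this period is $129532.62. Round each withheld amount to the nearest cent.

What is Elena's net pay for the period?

$2194.31

Retirement plan contribution: $3672.81 × 0.0377 = $138.46
Dependent-care account contribution: $118.76
Pre-tax total = $138.46 + $118.76 = $257.22
Taxable wages = $3672.81 − $257.22 = $3415.59
Municipal income tax: $3415.59 × 0.02 = $68.31
Federal tax withheld: $3415.59 × 0.2703 = $923.23
SDI: annual cap $124026.63 already reached (YTD $129532.62), so $0.00
Paid family leave insurance: $3672.81 × 0.0122 = $44.81
AD&D insurance premium: $105.88
Roth 401(k) contribution: $79.05
Total deductions = $138.46 + $118.76 + $68.31 + $923.23 + $0.00 + $44.81 + $105.88 + $79.05 = $1478.50
Net pay = $3672.81 − $1478.50 = $2194.31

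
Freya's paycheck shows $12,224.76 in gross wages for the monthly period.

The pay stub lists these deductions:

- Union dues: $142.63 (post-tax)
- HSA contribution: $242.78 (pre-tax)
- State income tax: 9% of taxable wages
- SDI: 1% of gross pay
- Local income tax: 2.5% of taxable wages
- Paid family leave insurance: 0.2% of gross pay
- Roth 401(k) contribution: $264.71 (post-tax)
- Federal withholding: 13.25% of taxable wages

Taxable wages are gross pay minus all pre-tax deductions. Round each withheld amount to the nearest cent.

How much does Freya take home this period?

$8,462.40

HSA contribution: $242.78
Taxable wages = $12,224.76 − $242.78 = $11,981.98
Local income tax: $11,981.98 × 0.025 = $299.55
Federal withholding: $11,981.98 × 0.1325 = $1,587.61
State income tax: $11,981.98 × 0.09 = $1,078.38
SDI: $12,224.76 × 0.01 = $122.25
Paid family leave insurance: $12,224.76 × 0.002 = $24.45
Union dues: $142.63
Roth 401(k) contribution: $264.71
Total deductions = $242.78 + $299.55 + $1,587.61 + $1,078.38 + $122.25 + $24.45 + $142.63 + $264.71 = $3,762.36
Net pay = $12,224.76 − $3,762.36 = $8,462.40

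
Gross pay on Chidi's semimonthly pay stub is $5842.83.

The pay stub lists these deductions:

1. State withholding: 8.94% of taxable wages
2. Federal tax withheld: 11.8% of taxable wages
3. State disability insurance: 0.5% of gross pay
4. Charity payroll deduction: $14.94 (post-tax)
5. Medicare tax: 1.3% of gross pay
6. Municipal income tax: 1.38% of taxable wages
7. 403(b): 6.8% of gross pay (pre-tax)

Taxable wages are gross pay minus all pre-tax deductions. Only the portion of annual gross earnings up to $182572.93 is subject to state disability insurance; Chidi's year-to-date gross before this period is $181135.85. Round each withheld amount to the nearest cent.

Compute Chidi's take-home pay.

403(b): $5842.83 × 0.068 = $397.31
Taxable wages = $5842.83 − $397.31 = $5445.52
State withholding: $5445.52 × 0.0894 = $486.83
Municipal income tax: $5445.52 × 0.0138 = $75.15
Federal tax withheld: $5445.52 × 0.118 = $642.57
State disability insurance: only $182572.93 − $181135.85 = $1437.08 of this check is subject → $1437.08 × 0.005 = $7.19
Medicare tax: $5842.83 × 0.013 = $75.96
Charity payroll deduction: $14.94
Total deductions = $397.31 + $486.83 + $75.15 + $642.57 + $7.19 + $75.96 + $14.94 = $1699.95
Net pay = $5842.83 − $1699.95 = $4142.88

$4142.88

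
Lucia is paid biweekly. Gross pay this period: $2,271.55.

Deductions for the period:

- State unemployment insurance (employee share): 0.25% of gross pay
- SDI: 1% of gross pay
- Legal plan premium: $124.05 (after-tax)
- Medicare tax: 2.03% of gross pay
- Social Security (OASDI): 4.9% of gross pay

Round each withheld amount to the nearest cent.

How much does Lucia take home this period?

$1,961.68

Social Security (OASDI): $2,271.55 × 0.049 = $111.31
SDI: $2,271.55 × 0.01 = $22.72
State unemployment insurance (employee share): $2,271.55 × 0.0025 = $5.68
Medicare tax: $2,271.55 × 0.0203 = $46.11
Legal plan premium: $124.05
Total deductions = $111.31 + $22.72 + $5.68 + $46.11 + $124.05 = $309.87
Net pay = $2,271.55 − $309.87 = $1,961.68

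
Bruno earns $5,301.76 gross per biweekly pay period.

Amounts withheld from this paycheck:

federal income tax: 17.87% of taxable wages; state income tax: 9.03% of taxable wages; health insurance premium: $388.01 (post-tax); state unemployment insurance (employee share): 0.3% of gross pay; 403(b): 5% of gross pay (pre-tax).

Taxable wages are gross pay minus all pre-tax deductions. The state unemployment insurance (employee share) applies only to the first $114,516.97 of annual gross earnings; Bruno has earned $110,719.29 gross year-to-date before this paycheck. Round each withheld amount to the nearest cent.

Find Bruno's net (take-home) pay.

403(b): $5,301.76 × 0.05 = $265.09
Taxable wages = $5,301.76 − $265.09 = $5,036.67
Federal income tax: $5,036.67 × 0.1787 = $900.05
State income tax: $5,036.67 × 0.0903 = $454.81
State unemployment insurance (employee share): only $114,516.97 − $110,719.29 = $3,797.68 of this check is subject → $3,797.68 × 0.003 = $11.39
Health insurance premium: $388.01
Total deductions = $265.09 + $900.05 + $454.81 + $11.39 + $388.01 = $2,019.35
Net pay = $5,301.76 − $2,019.35 = $3,282.41

$3,282.41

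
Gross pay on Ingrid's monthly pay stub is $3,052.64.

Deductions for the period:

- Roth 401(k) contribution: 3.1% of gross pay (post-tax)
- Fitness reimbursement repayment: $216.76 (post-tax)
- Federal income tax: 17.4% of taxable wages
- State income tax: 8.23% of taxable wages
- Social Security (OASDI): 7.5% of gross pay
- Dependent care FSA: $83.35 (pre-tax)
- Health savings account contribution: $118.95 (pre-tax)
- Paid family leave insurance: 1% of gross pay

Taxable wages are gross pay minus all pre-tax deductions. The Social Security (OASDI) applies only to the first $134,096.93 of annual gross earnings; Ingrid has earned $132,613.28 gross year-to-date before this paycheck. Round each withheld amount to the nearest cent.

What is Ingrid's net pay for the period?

$1,666.61

Dependent care FSA: $83.35
Health savings account contribution: $118.95
Pre-tax total = $83.35 + $118.95 = $202.30
Taxable wages = $3,052.64 − $202.30 = $2,850.34
Federal income tax: $2,850.34 × 0.174 = $495.96
State income tax: $2,850.34 × 0.0823 = $234.58
Social Security (OASDI): only $134,096.93 − $132,613.28 = $1,483.65 of this check is subject → $1,483.65 × 0.075 = $111.27
Paid family leave insurance: $3,052.64 × 0.01 = $30.53
Roth 401(k) contribution: $3,052.64 × 0.031 = $94.63
Fitness reimbursement repayment: $216.76
Total deductions = $83.35 + $118.95 + $495.96 + $234.58 + $111.27 + $30.53 + $94.63 + $216.76 = $1,386.03
Net pay = $3,052.64 − $1,386.03 = $1,666.61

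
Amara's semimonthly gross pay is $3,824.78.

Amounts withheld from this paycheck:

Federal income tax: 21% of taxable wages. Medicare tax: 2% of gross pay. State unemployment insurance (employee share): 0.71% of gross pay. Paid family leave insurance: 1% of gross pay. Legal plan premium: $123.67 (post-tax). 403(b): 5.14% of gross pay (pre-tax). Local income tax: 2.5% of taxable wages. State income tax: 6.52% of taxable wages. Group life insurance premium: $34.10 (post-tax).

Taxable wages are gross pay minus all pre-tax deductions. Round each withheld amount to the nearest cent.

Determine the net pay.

$2,239.33

403(b): $3,824.78 × 0.0514 = $196.59
Taxable wages = $3,824.78 − $196.59 = $3,628.19
State income tax: $3,628.19 × 0.0652 = $236.56
Local income tax: $3,628.19 × 0.025 = $90.70
Federal income tax: $3,628.19 × 0.21 = $761.92
Medicare tax: $3,824.78 × 0.02 = $76.50
State unemployment insurance (employee share): $3,824.78 × 0.0071 = $27.16
Paid family leave insurance: $3,824.78 × 0.01 = $38.25
Legal plan premium: $123.67
Group life insurance premium: $34.10
Total deductions = $196.59 + $236.56 + $90.70 + $761.92 + $76.50 + $27.16 + $38.25 + $123.67 + $34.10 = $1,585.45
Net pay = $3,824.78 − $1,585.45 = $2,239.33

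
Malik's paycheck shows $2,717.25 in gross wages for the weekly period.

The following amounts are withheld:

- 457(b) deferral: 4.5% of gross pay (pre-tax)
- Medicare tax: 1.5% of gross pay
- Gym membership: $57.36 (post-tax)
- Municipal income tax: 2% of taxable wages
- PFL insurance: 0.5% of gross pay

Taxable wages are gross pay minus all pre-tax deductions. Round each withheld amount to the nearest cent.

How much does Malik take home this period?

$2,431.36

457(b) deferral: $2,717.25 × 0.045 = $122.28
Taxable wages = $2,717.25 − $122.28 = $2,594.97
Municipal income tax: $2,594.97 × 0.02 = $51.90
PFL insurance: $2,717.25 × 0.005 = $13.59
Medicare tax: $2,717.25 × 0.015 = $40.76
Gym membership: $57.36
Total deductions = $122.28 + $51.90 + $13.59 + $40.76 + $57.36 = $285.89
Net pay = $2,717.25 − $285.89 = $2,431.36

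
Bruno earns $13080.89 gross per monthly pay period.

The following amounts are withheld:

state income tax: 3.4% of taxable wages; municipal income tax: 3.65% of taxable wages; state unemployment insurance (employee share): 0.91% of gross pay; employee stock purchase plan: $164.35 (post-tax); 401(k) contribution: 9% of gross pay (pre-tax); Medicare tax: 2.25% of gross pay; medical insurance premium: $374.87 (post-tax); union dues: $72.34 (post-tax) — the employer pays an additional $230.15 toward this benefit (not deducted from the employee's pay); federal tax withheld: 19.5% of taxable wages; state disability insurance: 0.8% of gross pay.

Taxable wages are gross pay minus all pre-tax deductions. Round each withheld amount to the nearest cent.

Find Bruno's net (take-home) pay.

$7613.64

401(k) contribution: $13080.89 × 0.09 = $1177.28
Taxable wages = $13080.89 − $1177.28 = $11903.61
Municipal income tax: $11903.61 × 0.0365 = $434.48
State income tax: $11903.61 × 0.034 = $404.72
Federal tax withheld: $11903.61 × 0.195 = $2321.20
State unemployment insurance (employee share): $13080.89 × 0.0091 = $119.04
State disability insurance: $13080.89 × 0.008 = $104.65
Medicare tax: $13080.89 × 0.0225 = $294.32
Union dues: $72.34
Medical insurance premium: $374.87
Employee stock purchase plan: $164.35
(Employer's $230.15 toward union dues is not withheld from the employee.)
Total deductions = $1177.28 + $434.48 + $404.72 + $2321.20 + $119.04 + $104.65 + $294.32 + $72.34 + $374.87 + $164.35 = $5467.25
Net pay = $13080.89 − $5467.25 = $7613.64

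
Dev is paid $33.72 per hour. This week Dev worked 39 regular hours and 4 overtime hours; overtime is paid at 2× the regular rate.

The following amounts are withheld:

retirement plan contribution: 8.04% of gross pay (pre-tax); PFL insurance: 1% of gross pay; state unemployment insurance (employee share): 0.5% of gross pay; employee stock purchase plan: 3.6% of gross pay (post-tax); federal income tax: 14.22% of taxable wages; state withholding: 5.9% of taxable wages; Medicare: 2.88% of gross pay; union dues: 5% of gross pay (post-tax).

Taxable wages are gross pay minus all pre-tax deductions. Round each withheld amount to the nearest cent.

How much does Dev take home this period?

Regular pay: 39 × $33.72 = $1,315.08
Overtime pay: 4 × $33.72 × 2 = $269.76
Gross pay = $1,315.08 + $269.76 = $1,584.84
Retirement plan contribution: $1,584.84 × 0.0804 = $127.42
Taxable wages = $1,584.84 − $127.42 = $1,457.42
Federal income tax: $1,457.42 × 0.1422 = $207.25
State withholding: $1,457.42 × 0.059 = $85.99
Medicare: $1,584.84 × 0.0288 = $45.64
PFL insurance: $1,584.84 × 0.01 = $15.85
State unemployment insurance (employee share): $1,584.84 × 0.005 = $7.92
Union dues: $1,584.84 × 0.05 = $79.24
Employee stock purchase plan: $1,584.84 × 0.036 = $57.05
Total deductions = $127.42 + $207.25 + $85.99 + $45.64 + $15.85 + $7.92 + $79.24 + $57.05 = $626.36
Net pay = $1,584.84 − $626.36 = $958.48

$958.48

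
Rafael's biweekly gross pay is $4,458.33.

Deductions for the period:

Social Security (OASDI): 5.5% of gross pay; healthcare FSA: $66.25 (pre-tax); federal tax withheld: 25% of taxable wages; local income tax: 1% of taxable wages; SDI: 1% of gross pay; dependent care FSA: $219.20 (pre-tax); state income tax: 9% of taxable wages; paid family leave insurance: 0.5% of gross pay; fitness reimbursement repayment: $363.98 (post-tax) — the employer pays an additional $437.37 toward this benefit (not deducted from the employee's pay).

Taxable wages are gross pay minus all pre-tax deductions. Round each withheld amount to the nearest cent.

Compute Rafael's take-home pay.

Healthcare FSA: $66.25
Dependent care FSA: $219.20
Pre-tax total = $66.25 + $219.20 = $285.45
Taxable wages = $4,458.33 − $285.45 = $4,172.88
Federal tax withheld: $4,172.88 × 0.25 = $1,043.22
State income tax: $4,172.88 × 0.09 = $375.56
Local income tax: $4,172.88 × 0.01 = $41.73
SDI: $4,458.33 × 0.01 = $44.58
Paid family leave insurance: $4,458.33 × 0.005 = $22.29
Social Security (OASDI): $4,458.33 × 0.055 = $245.21
Fitness reimbursement repayment: $363.98
(Employer's $437.37 toward fitness reimbursement repayment is not withheld from the employee.)
Total deductions = $66.25 + $219.20 + $1,043.22 + $375.56 + $41.73 + $44.58 + $22.29 + $245.21 + $363.98 = $2,422.02
Net pay = $4,458.33 − $2,422.02 = $2,036.31

$2,036.31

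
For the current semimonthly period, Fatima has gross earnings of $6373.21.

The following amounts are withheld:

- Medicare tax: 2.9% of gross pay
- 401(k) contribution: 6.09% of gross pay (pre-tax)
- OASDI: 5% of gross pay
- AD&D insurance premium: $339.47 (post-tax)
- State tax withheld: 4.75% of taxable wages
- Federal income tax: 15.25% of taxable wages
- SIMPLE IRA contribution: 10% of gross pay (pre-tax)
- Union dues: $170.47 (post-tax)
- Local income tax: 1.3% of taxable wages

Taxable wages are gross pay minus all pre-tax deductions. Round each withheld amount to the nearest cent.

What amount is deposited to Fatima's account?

401(k) contribution: $6373.21 × 0.0609 = $388.13
SIMPLE IRA contribution: $6373.21 × 0.1 = $637.32
Pre-tax total = $388.13 + $637.32 = $1025.45
Taxable wages = $6373.21 − $1025.45 = $5347.76
State tax withheld: $5347.76 × 0.0475 = $254.02
Federal income tax: $5347.76 × 0.1525 = $815.53
Local income tax: $5347.76 × 0.013 = $69.52
Medicare tax: $6373.21 × 0.029 = $184.82
OASDI: $6373.21 × 0.05 = $318.66
Union dues: $170.47
AD&D insurance premium: $339.47
Total deductions = $388.13 + $637.32 + $254.02 + $815.53 + $69.52 + $184.82 + $318.66 + $170.47 + $339.47 = $3177.94
Net pay = $6373.21 − $3177.94 = $3195.27

$3195.27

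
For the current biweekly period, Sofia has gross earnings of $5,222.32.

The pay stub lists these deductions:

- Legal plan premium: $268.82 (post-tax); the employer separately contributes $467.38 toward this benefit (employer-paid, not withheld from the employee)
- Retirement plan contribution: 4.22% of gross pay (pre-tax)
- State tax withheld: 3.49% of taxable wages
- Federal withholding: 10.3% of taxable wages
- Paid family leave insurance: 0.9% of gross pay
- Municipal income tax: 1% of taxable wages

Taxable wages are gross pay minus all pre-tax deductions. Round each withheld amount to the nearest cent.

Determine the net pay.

$3,946.33

Retirement plan contribution: $5,222.32 × 0.0422 = $220.38
Taxable wages = $5,222.32 − $220.38 = $5,001.94
Federal withholding: $5,001.94 × 0.103 = $515.20
Municipal income tax: $5,001.94 × 0.01 = $50.02
State tax withheld: $5,001.94 × 0.0349 = $174.57
Paid family leave insurance: $5,222.32 × 0.009 = $47.00
Legal plan premium: $268.82
(Employer's $467.38 toward legal plan premium is not withheld from the employee.)
Total deductions = $220.38 + $515.20 + $50.02 + $174.57 + $47.00 + $268.82 = $1,275.99
Net pay = $5,222.32 − $1,275.99 = $3,946.33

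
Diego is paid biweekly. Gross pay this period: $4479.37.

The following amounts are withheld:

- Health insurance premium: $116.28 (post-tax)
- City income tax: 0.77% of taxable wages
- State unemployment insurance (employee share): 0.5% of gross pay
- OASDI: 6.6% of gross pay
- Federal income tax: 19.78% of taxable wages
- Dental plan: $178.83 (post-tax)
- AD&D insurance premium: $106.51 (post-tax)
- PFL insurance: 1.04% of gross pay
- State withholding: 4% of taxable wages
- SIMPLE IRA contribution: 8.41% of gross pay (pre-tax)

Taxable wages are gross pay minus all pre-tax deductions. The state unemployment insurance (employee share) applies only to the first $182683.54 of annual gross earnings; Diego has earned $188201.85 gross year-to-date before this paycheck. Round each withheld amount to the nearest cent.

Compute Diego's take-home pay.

$2351.60

SIMPLE IRA contribution: $4479.37 × 0.0841 = $376.72
Taxable wages = $4479.37 − $376.72 = $4102.65
Federal income tax: $4102.65 × 0.1978 = $811.50
State withholding: $4102.65 × 0.04 = $164.11
City income tax: $4102.65 × 0.0077 = $31.59
OASDI: $4479.37 × 0.066 = $295.64
State unemployment insurance (employee share): annual cap $182683.54 already reached (YTD $188201.85), so $0.00
PFL insurance: $4479.37 × 0.0104 = $46.59
Dental plan: $178.83
Health insurance premium: $116.28
AD&D insurance premium: $106.51
Total deductions = $376.72 + $811.50 + $164.11 + $31.59 + $295.64 + $0.00 + $46.59 + $178.83 + $116.28 + $106.51 = $2127.77
Net pay = $4479.37 − $2127.77 = $2351.60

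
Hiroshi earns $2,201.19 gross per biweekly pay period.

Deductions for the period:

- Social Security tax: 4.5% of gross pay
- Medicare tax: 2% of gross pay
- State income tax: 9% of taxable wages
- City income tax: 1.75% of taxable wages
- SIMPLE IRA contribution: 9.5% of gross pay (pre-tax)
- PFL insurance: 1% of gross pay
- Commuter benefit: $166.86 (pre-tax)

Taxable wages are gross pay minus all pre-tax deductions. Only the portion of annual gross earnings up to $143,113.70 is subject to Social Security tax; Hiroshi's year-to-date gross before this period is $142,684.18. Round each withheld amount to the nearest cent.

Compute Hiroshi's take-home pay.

$1,543.65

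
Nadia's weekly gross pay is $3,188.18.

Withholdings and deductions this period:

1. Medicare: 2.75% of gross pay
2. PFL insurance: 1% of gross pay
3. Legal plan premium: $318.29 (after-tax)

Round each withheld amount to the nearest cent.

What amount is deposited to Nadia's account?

$2,750.34

PFL insurance: $3,188.18 × 0.01 = $31.88
Medicare: $3,188.18 × 0.0275 = $87.67
Legal plan premium: $318.29
Total deductions = $31.88 + $87.67 + $318.29 = $437.84
Net pay = $3,188.18 − $437.84 = $2,750.34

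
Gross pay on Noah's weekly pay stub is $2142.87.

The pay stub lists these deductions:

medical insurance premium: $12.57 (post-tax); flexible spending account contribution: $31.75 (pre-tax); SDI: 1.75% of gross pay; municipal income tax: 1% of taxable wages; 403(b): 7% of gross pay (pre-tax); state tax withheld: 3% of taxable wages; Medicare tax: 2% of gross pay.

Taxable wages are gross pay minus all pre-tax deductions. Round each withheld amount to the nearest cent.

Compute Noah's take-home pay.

Flexible spending account contribution: $31.75
403(b): $2142.87 × 0.07 = $150.00
Pre-tax total = $31.75 + $150.00 = $181.75
Taxable wages = $2142.87 − $181.75 = $1961.12
State tax withheld: $1961.12 × 0.03 = $58.83
Municipal income tax: $1961.12 × 0.01 = $19.61
SDI: $2142.87 × 0.0175 = $37.50
Medicare tax: $2142.87 × 0.02 = $42.86
Medical insurance premium: $12.57
Total deductions = $31.75 + $150.00 + $58.83 + $19.61 + $37.50 + $42.86 + $12.57 = $353.12
Net pay = $2142.87 − $353.12 = $1789.75

$1789.75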